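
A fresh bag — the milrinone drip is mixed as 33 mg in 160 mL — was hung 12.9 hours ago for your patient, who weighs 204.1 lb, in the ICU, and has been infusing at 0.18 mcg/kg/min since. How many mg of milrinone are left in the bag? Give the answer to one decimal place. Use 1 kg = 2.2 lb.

Weight = 204.1 lb ÷ 2.2 lb/kg = 92.77273 kg
Dose = 0.18 mcg/kg/min × 92.77273 kg = 16.69909 mcg/min
16.69909 mcg/min × 60 min/hr = 1001.945 mcg/hr
Concentration = 33 mg ÷ 160 mL = 0.20625 mg/mL = 206.25 mcg/mL
Rate = 1001.945 mcg/hr ÷ 206.25 mcg/mL = 4.857917 mL/hr
Volume infused = 4.857917 mL/hr × 12.9 hr = 62.66713 mL
Volume remaining = 160 − 62.66713 = 97.33287 mL
Drug remaining = 97.33287 mL × 206.25 mcg/mL = 20074.9 mcg = 20.0749 mg

20.1 mg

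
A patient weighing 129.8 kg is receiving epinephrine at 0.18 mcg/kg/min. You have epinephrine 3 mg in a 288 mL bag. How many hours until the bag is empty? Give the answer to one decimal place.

2.1 hours

Dose = 0.18 mcg/kg/min × 129.8 kg = 23.364 mcg/min
23.364 mcg/min × 60 min/hr = 1401.84 mcg/hr
Concentration = 3 mg ÷ 288 mL = 0.01041667 mg/mL = 10.41667 mcg/mL
Rate = 1401.84 mcg/hr ÷ 10.41667 mcg/mL = 134.5766 mL/hr
Duration = 288 mL ÷ 134.5766 mL/hr = 2.140045 hr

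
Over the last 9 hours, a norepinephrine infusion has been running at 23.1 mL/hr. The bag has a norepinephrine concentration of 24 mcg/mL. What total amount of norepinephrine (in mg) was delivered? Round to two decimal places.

Drug rate = 23.1 mL/hr × 24 mcg/mL = 554.4 mcg/hr
Total = 554.4 mcg/hr × 9 hr = 4989.6 mcg = 4.9896 mg

4.99 mg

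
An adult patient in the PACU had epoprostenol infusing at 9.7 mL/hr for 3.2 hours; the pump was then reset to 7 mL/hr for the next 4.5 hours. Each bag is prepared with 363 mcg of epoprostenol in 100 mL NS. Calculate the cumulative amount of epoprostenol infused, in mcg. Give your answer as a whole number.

227 mcg

Concentration = 363 mcg ÷ 100 mL = 3.63 mcg/mL
Stage 1: 9.7 mL/hr × 3.2 hr = 31.04 mL → 31.04 mL × 3.63 mcg/mL = 112.6752 mcg
Stage 2: 7 mL/hr × 4.5 hr = 31.5 mL → 31.5 mL × 3.63 mcg/mL = 114.345 mcg
Total = 112.6752 + 114.345 = 227.0202 mcg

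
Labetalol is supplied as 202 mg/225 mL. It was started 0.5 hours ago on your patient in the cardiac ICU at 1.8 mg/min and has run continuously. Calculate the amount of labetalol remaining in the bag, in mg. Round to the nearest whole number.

148 mg

1.8 mg/min × 60 min/hr = 108 mg/hr
Concentration = 202 mg ÷ 225 mL = 0.8977778 mg/mL
Rate = 108 mg/hr ÷ 0.8977778 mg/mL = 120.297 mL/hr
Volume infused = 120.297 mL/hr × 0.5 hr = 60.14851 mL
Volume remaining = 225 − 60.14851 = 164.8515 mL
Drug remaining = 164.8515 mL × 0.8977778 mg/mL = 148 mg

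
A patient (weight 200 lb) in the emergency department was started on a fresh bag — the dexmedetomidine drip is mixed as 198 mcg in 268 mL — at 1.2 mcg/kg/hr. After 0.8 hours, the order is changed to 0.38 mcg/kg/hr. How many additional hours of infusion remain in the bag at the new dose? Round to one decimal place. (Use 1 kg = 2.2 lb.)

3.2 hours

Initial rate:
Weight = 200 lb ÷ 2.2 lb/kg = 90.90909 kg
Dose = 1.2 mcg/kg/hr × 90.90909 kg = 109.0909 mcg/hr
Concentration = 198 mcg ÷ 268 mL = 0.738806 mcg/mL
Rate = 109.0909 mcg/hr ÷ 0.738806 mcg/mL = 147.6584 mL/hr
Volume infused so far = 147.6584 mL/hr × 0.8 hr = 118.1267 mL
Volume remaining = 268 − 118.1267 = 149.8733 mL
New rate:
Dose = 0.38 mcg/kg/hr × 90.90909 kg = 34.54545 mcg/hr
Rate = 34.54545 mcg/hr ÷ 0.738806 mcg/mL = 46.75849 mL/hr
Time remaining = 149.8733 mL ÷ 46.75849 mL/hr = 3.205263 hr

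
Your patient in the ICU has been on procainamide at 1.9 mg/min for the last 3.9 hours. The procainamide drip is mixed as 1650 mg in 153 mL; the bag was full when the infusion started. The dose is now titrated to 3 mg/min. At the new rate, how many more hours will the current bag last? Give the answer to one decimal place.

6.7 hours

Initial rate:
1.9 mg/min × 60 min/hr = 114 mg/hr
Concentration = 1650 mg ÷ 153 mL = 10.78431 mg/mL
Rate = 114 mg/hr ÷ 10.78431 mg/mL = 10.57091 mL/hr
Volume infused so far = 10.57091 mL/hr × 3.9 hr = 41.22655 mL
Volume remaining = 153 − 41.22655 = 111.7735 mL
New rate:
3 mg/min × 60 min/hr = 180 mg/hr
Rate = 180 mg/hr ÷ 10.78431 mg/mL = 16.69091 mL/hr
Time remaining = 111.7735 mL ÷ 16.69091 mL/hr = 6.696667 hr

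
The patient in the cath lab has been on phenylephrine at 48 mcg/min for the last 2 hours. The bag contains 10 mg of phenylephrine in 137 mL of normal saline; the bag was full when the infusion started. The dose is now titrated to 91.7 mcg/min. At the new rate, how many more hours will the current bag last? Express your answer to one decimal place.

Initial rate:
48 mcg/min × 60 min/hr = 2880 mcg/hr
Concentration = 10 mg ÷ 137 mL = 0.0729927 mg/mL = 72.9927 mcg/mL
Rate = 2880 mcg/hr ÷ 72.9927 mcg/mL = 39.456 mL/hr
Volume infused so far = 39.456 mL/hr × 2 hr = 78.912 mL
Volume remaining = 137 − 78.912 = 58.088 mL
New rate:
91.7 mcg/min × 60 min/hr = 5502 mcg/hr
Rate = 5502 mcg/hr ÷ 72.9927 mcg/mL = 75.3774 mL/hr
Time remaining = 58.088 mL ÷ 75.3774 mL/hr = 0.7706289 hr

0.8 hours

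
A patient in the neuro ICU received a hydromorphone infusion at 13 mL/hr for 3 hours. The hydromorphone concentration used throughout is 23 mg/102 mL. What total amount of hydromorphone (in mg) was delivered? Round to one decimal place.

8.8 mg

Concentration = 23 mg ÷ 102 mL = 0.2254902 mg/mL
Drug rate = 13 mL/hr × 0.2254902 mg/mL = 2.931373 mg/hr
Total = 2.931373 mg/hr × 3 hr = 8.794118 mg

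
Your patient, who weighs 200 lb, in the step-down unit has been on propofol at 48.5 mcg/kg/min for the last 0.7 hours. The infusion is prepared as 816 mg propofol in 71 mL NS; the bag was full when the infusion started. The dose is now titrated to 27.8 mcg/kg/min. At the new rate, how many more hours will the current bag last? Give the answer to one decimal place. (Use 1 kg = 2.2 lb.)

Initial rate:
Weight = 200 lb ÷ 2.2 lb/kg = 90.90909 kg
Dose = 48.5 mcg/kg/min × 90.90909 kg = 4409.091 mcg/min
4409.091 mcg/min × 60 min/hr = 264545.5 mcg/hr
Concentration = 816 mg ÷ 71 mL = 11.49296 mg/mL = 11492.96 mcg/mL
Rate = 264545.5 mcg/hr ÷ 11492.96 mcg/mL = 23.01805 mL/hr
Volume infused so far = 23.01805 mL/hr × 0.7 hr = 16.11263 mL
Volume remaining = 71 − 16.11263 = 54.88737 mL
New rate:
Dose = 27.8 mcg/kg/min × 90.90909 kg = 2527.273 mcg/min
2527.273 mcg/min × 60 min/hr = 151636.4 mcg/hr
Rate = 151636.4 mcg/hr ÷ 11492.96 mcg/mL = 13.19385 mL/hr
Time remaining = 54.88737 mL ÷ 13.19385 mL/hr = 4.160072 hr

4.2 hours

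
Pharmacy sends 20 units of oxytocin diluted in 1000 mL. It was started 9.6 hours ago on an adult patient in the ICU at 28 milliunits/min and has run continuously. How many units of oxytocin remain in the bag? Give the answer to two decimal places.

3.87 units

28 milliunits/min × 60 min/hr = 1680 milliunits/hr
Concentration = 20 units ÷ 1000 mL = 0.02 units/mL = 20 milliunits/mL
Rate = 1680 milliunits/hr ÷ 20 milliunits/mL = 84 mL/hr
Volume infused = 84 mL/hr × 9.6 hr = 806.4 mL
Volume remaining = 1000 − 806.4 = 193.6 mL
Drug remaining = 193.6 mL × 20 milliunits/mL = 3872 milliunits = 3.872 units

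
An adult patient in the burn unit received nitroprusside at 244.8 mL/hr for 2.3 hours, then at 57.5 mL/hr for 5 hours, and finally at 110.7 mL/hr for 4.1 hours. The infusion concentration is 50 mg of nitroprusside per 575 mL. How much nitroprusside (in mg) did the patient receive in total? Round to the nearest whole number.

113 mg

Concentration = 50 mg ÷ 575 mL = 0.08695652 mg/mL
Stage 1: 244.8 mL/hr × 2.3 hr = 563.04 mL → 563.04 mL × 0.08695652 mg/mL = 48.96 mg
Stage 2: 57.5 mL/hr × 5 hr = 287.5 mL → 287.5 mL × 0.08695652 mg/mL = 25 mg
Stage 3: 110.7 mL/hr × 4.1 hr = 453.87 mL → 453.87 mL × 0.08695652 mg/mL = 39.46696 mg
Total = 48.96 + 25 + 39.46696 = 113.427 mg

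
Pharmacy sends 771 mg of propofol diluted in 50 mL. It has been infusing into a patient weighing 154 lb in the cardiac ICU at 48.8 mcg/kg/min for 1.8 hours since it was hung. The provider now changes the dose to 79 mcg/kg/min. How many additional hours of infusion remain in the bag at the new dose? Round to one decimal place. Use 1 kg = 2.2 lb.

1.2 hours

Initial rate:
Weight = 154 lb ÷ 2.2 lb/kg = 70 kg
Dose = 48.8 mcg/kg/min × 70 kg = 3416 mcg/min
3416 mcg/min × 60 min/hr = 204960 mcg/hr
Concentration = 771 mg ÷ 50 mL = 15.42 mg/mL = 15420 mcg/mL
Rate = 204960 mcg/hr ÷ 15420 mcg/mL = 13.29183 mL/hr
Volume infused so far = 13.29183 mL/hr × 1.8 hr = 23.92529 mL
Volume remaining = 50 − 23.92529 = 26.07471 mL
New rate:
Dose = 79 mcg/kg/min × 70 kg = 5530 mcg/min
5530 mcg/min × 60 min/hr = 331800 mcg/hr
Rate = 331800 mcg/hr ÷ 15420 mcg/mL = 21.51751 mL/hr
Time remaining = 26.07471 mL ÷ 21.51751 mL/hr = 1.21179 hr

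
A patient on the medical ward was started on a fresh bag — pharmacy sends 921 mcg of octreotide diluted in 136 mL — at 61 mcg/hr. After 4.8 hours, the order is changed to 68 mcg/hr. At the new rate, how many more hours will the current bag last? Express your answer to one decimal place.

9.2 hours

Initial rate:
Concentration = 921 mcg ÷ 136 mL = 6.772059 mcg/mL
Rate = 61 mcg/hr ÷ 6.772059 mcg/mL = 9.0076 mL/hr
Volume infused so far = 9.0076 mL/hr × 4.8 hr = 43.23648 mL
Volume remaining = 136 − 43.23648 = 92.76352 mL
New rate:
Rate = 68 mcg/hr ÷ 6.772059 mcg/mL = 10.04126 mL/hr
Time remaining = 92.76352 mL ÷ 10.04126 mL/hr = 9.238235 hr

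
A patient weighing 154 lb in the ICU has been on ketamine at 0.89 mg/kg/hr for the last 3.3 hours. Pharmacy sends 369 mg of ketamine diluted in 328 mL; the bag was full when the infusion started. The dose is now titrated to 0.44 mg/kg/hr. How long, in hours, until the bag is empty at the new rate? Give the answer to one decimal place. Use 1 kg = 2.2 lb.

5.3 hours

Initial rate:
Weight = 154 lb ÷ 2.2 lb/kg = 70 kg
Dose = 0.89 mg/kg/hr × 70 kg = 62.3 mg/hr
Concentration = 369 mg ÷ 328 mL = 1.125 mg/mL
Rate = 62.3 mg/hr ÷ 1.125 mg/mL = 55.37778 mL/hr
Volume infused so far = 55.37778 mL/hr × 3.3 hr = 182.7467 mL
Volume remaining = 328 − 182.7467 = 145.2533 mL
New rate:
Dose = 0.44 mg/kg/hr × 70 kg = 30.8 mg/hr
Rate = 30.8 mg/hr ÷ 1.125 mg/mL = 27.37778 mL/hr
Time remaining = 145.2533 mL ÷ 27.37778 mL/hr = 5.305519 hr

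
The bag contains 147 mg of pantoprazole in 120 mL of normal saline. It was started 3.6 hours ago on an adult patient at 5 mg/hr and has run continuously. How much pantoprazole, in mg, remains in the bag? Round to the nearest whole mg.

129 mg

Concentration = 147 mg ÷ 120 mL = 1.225 mg/mL
Rate = 5 mg/hr ÷ 1.225 mg/mL = 4.081633 mL/hr
Volume infused = 4.081633 mL/hr × 3.6 hr = 14.69388 mL
Volume remaining = 120 − 14.69388 = 105.3061 mL
Drug remaining = 105.3061 mL × 1.225 mg/mL = 129 mg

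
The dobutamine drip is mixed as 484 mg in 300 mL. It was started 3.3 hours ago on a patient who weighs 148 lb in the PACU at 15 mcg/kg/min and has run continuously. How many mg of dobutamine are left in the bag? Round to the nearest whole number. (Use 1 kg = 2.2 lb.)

Weight = 148 lb ÷ 2.2 lb/kg = 67.27273 kg
Dose = 15 mcg/kg/min × 67.27273 kg = 1009.091 mcg/min
1009.091 mcg/min × 60 min/hr = 60545.45 mcg/hr
Concentration = 484 mg ÷ 300 mL = 1.613333 mg/mL = 1613.333 mcg/mL
Rate = 60545.45 mcg/hr ÷ 1613.333 mcg/mL = 37.52817 mL/hr
Volume infused = 37.52817 mL/hr × 3.3 hr = 123.843 mL
Volume remaining = 300 − 123.843 = 176.157 mL
Drug remaining = 176.157 mL × 1613.333 mcg/mL = 284200 mcg = 284.2 mg

284 mg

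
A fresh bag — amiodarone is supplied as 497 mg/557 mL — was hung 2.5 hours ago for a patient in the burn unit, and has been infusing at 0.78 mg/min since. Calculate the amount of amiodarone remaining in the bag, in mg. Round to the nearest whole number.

0.78 mg/min × 60 min/hr = 46.8 mg/hr
Concentration = 497 mg ÷ 557 mL = 0.8922801 mg/mL
Rate = 46.8 mg/hr ÷ 0.8922801 mg/mL = 52.4499 mL/hr
Volume infused = 52.4499 mL/hr × 2.5 hr = 131.1247 mL
Volume remaining = 557 − 131.1247 = 425.8753 mL
Drug remaining = 425.8753 mL × 0.8922801 mg/mL = 380 mg

380 mg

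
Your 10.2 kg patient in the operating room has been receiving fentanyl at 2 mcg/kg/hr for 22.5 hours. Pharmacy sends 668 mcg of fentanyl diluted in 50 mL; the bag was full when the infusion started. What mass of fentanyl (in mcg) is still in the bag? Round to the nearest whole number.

Dose = 2 mcg/kg/hr × 10.2 kg = 20.4 mcg/hr
Concentration = 668 mcg ÷ 50 mL = 13.36 mcg/mL
Rate = 20.4 mcg/hr ÷ 13.36 mcg/mL = 1.526946 mL/hr
Volume infused = 1.526946 mL/hr × 22.5 hr = 34.35629 mL
Volume remaining = 50 − 34.35629 = 15.64371 mL
Drug remaining = 15.64371 mL × 13.36 mcg/mL = 209 mcg

209 mcg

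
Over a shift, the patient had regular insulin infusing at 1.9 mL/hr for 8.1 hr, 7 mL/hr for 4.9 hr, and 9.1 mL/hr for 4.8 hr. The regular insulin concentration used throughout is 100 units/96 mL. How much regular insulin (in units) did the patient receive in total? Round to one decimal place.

Concentration = 100 units ÷ 96 mL = 1.041667 units/mL
Stage 1: 1.9 mL/hr × 8.1 hr = 15.39 mL → 15.39 mL × 1.041667 units/mL = 16.03125 units
Stage 2: 7 mL/hr × 4.9 hr = 34.3 mL → 34.3 mL × 1.041667 units/mL = 35.72917 units
Stage 3: 9.1 mL/hr × 4.8 hr = 43.68 mL → 43.68 mL × 1.041667 units/mL = 45.5 units
Total = 16.03125 + 35.72917 + 45.5 = 97.26042 units

97.3 units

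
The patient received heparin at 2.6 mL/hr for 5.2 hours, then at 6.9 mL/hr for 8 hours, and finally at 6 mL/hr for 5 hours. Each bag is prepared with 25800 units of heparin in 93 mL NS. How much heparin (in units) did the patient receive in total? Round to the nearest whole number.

Concentration = 25800 units ÷ 93 mL = 277.4194 units/mL
Stage 1: 2.6 mL/hr × 5.2 hr = 13.52 mL → 13.52 mL × 277.4194 units/mL = 3750.71 units
Stage 2: 6.9 mL/hr × 8 hr = 55.2 mL → 55.2 mL × 277.4194 units/mL = 15313.55 units
Stage 3: 6 mL/hr × 5 hr = 30 mL → 30 mL × 277.4194 units/mL = 8322.581 units
Total = 3750.71 + 15313.55 + 8322.581 = 27386.84 units

27387 units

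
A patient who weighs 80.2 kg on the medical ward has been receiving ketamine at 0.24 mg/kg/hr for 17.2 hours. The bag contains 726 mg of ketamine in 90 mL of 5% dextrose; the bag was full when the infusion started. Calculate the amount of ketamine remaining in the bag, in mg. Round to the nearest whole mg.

Dose = 0.24 mg/kg/hr × 80.2 kg = 19.248 mg/hr
Concentration = 726 mg ÷ 90 mL = 8.066667 mg/mL
Rate = 19.248 mg/hr ÷ 8.066667 mg/mL = 2.386116 mL/hr
Volume infused = 2.386116 mL/hr × 17.2 hr = 41.04119 mL
Volume remaining = 90 − 41.04119 = 48.95881 mL
Drug remaining = 48.95881 mL × 8.066667 mg/mL = 394.9344 mg

395 mg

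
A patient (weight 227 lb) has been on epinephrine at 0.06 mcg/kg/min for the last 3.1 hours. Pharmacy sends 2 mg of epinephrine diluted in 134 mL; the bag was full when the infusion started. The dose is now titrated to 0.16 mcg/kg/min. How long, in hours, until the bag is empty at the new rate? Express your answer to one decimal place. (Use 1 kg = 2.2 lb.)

0.9 hours

Initial rate:
Weight = 227 lb ÷ 2.2 lb/kg = 103.1818 kg
Dose = 0.06 mcg/kg/min × 103.1818 kg = 6.190909 mcg/min
6.190909 mcg/min × 60 min/hr = 371.4545 mcg/hr
Concentration = 2 mg ÷ 134 mL = 0.01492537 mg/mL = 14.92537 mcg/mL
Rate = 371.4545 mcg/hr ÷ 14.92537 mcg/mL = 24.88745 mL/hr
Volume infused so far = 24.88745 mL/hr × 3.1 hr = 77.15111 mL
Volume remaining = 134 − 77.15111 = 56.84889 mL
New rate:
Dose = 0.16 mcg/kg/min × 103.1818 kg = 16.50909 mcg/min
16.50909 mcg/min × 60 min/hr = 990.5455 mcg/hr
Rate = 990.5455 mcg/hr ÷ 14.92537 mcg/mL = 66.36655 mL/hr
Time remaining = 56.84889 mL ÷ 66.36655 mL/hr = 0.8565896 hr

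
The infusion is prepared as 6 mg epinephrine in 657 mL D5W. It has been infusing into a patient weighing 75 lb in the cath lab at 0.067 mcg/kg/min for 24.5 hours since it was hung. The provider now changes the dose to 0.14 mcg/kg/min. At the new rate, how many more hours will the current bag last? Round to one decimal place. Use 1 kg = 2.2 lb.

9.2 hours

Initial rate:
Weight = 75 lb ÷ 2.2 lb/kg = 34.09091 kg
Dose = 0.067 mcg/kg/min × 34.09091 kg = 2.284091 mcg/min
2.284091 mcg/min × 60 min/hr = 137.0455 mcg/hr
Concentration = 6 mg ÷ 657 mL = 0.00913242 mg/mL = 9.13242 mcg/mL
Rate = 137.0455 mcg/hr ÷ 9.13242 mcg/mL = 15.00648 mL/hr
Volume infused so far = 15.00648 mL/hr × 24.5 hr = 367.6587 mL
Volume remaining = 657 − 367.6587 = 289.3413 mL
New rate:
Dose = 0.14 mcg/kg/min × 34.09091 kg = 4.772727 mcg/min
4.772727 mcg/min × 60 min/hr = 286.3636 mcg/hr
Rate = 286.3636 mcg/hr ÷ 9.13242 mcg/mL = 31.35682 mL/hr
Time remaining = 289.3413 mL ÷ 31.35682 mL/hr = 9.227381 hr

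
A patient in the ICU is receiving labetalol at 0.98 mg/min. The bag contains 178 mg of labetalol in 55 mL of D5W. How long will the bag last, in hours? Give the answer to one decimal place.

0.98 mg/min × 60 min/hr = 58.8 mg/hr
Concentration = 178 mg ÷ 55 mL = 3.236364 mg/mL
Rate = 58.8 mg/hr ÷ 3.236364 mg/mL = 18.16854 mL/hr
Duration = 55 mL ÷ 18.16854 mL/hr = 3.027211 hr

3.0 hours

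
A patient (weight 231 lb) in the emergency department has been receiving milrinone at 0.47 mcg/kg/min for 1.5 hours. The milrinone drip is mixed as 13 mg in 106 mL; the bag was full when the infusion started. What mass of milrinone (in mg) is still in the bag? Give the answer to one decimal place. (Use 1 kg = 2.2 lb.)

Weight = 231 lb ÷ 2.2 lb/kg = 105 kg
Dose = 0.47 mcg/kg/min × 105 kg = 49.35 mcg/min
49.35 mcg/min × 60 min/hr = 2961 mcg/hr
Concentration = 13 mg ÷ 106 mL = 0.1226415 mg/mL = 122.6415 mcg/mL
Rate = 2961 mcg/hr ÷ 122.6415 mcg/mL = 24.14354 mL/hr
Volume infused = 24.14354 mL/hr × 1.5 hr = 36.21531 mL
Volume remaining = 106 − 36.21531 = 69.78469 mL
Drug remaining = 69.78469 mL × 122.6415 mcg/mL = 8558.5 mcg = 8.5585 mg

8.6 mg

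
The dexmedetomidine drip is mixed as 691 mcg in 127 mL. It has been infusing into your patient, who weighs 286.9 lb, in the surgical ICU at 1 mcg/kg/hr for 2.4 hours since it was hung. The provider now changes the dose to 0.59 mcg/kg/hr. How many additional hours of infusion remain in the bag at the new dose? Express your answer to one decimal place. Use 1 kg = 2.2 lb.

4.9 hours

Initial rate:
Weight = 286.9 lb ÷ 2.2 lb/kg = 130.4091 kg
Dose = 1 mcg/kg/hr × 130.4091 kg = 130.4091 mcg/hr
Concentration = 691 mcg ÷ 127 mL = 5.440945 mcg/mL
Rate = 130.4091 mcg/hr ÷ 5.440945 mcg/mL = 23.9681 mL/hr
Volume infused so far = 23.9681 mL/hr × 2.4 hr = 57.52343 mL
Volume remaining = 127 − 57.52343 = 69.47657 mL
New rate:
Dose = 0.59 mcg/kg/hr × 130.4091 kg = 76.94136 mcg/hr
Rate = 76.94136 mcg/hr ÷ 5.440945 mcg/mL = 14.14118 mL/hr
Time remaining = 69.47657 mL ÷ 14.14118 mL/hr = 4.913068 hr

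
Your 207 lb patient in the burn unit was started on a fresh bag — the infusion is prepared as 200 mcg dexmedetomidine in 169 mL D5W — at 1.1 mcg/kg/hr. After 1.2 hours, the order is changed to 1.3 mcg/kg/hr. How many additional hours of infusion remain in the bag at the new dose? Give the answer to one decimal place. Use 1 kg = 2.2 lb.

0.6 hours

Initial rate:
Weight = 207 lb ÷ 2.2 lb/kg = 94.09091 kg
Dose = 1.1 mcg/kg/hr × 94.09091 kg = 103.5 mcg/hr
Concentration = 200 mcg ÷ 169 mL = 1.183432 mcg/mL
Rate = 103.5 mcg/hr ÷ 1.183432 mcg/mL = 87.4575 mL/hr
Volume infused so far = 87.4575 mL/hr × 1.2 hr = 104.949 mL
Volume remaining = 169 − 104.949 = 64.051 mL
New rate:
Dose = 1.3 mcg/kg/hr × 94.09091 kg = 122.3182 mcg/hr
Rate = 122.3182 mcg/hr ÷ 1.183432 mcg/mL = 103.3589 mL/hr
Time remaining = 64.051 mL ÷ 103.3589 mL/hr = 0.6196953 hr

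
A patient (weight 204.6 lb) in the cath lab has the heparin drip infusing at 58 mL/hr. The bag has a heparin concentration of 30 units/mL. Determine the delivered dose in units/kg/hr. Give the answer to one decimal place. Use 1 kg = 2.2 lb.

18.7 units/kg/hr

Weight = 204.6 lb ÷ 2.2 lb/kg = 93 kg
Drug rate = 58 mL/hr × 30 units/mL = 1740 units/hr
1740 units/hr ÷ 93 kg = 18.70968 units/kg/hr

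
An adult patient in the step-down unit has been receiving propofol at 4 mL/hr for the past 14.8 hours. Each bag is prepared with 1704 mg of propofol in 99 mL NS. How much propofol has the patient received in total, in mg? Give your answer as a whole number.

Concentration = 1704 mg ÷ 99 mL = 17.21212 mg/mL
Drug rate = 4 mL/hr × 17.21212 mg/mL = 68.84848 mg/hr
Total = 68.84848 mg/hr × 14.8 hr = 1018.958 mg

1019 mg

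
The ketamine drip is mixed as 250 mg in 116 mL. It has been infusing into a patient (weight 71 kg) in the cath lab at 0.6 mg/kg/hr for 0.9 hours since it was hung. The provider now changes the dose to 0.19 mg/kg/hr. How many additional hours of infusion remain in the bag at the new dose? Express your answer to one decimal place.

Initial rate:
Dose = 0.6 mg/kg/hr × 71 kg = 42.6 mg/hr
Concentration = 250 mg ÷ 116 mL = 2.155172 mg/mL
Rate = 42.6 mg/hr ÷ 2.155172 mg/mL = 19.7664 mL/hr
Volume infused so far = 19.7664 mL/hr × 0.9 hr = 17.78976 mL
Volume remaining = 116 − 17.78976 = 98.21024 mL
New rate:
Dose = 0.19 mg/kg/hr × 71 kg = 13.49 mg/hr
Rate = 13.49 mg/hr ÷ 2.155172 mg/mL = 6.25936 mL/hr
Time remaining = 98.21024 mL ÷ 6.25936 mL/hr = 15.69014 hr

15.7 hours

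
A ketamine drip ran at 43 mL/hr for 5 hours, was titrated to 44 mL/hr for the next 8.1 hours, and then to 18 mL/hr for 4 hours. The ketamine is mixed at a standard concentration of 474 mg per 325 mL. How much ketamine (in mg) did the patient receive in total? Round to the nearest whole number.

Concentration = 474 mg ÷ 325 mL = 1.458462 mg/mL
Stage 1: 43 mL/hr × 5 hr = 215 mL → 215 mL × 1.458462 mg/mL = 313.5692 mg
Stage 2: 44 mL/hr × 8.1 hr = 356.4 mL → 356.4 mL × 1.458462 mg/mL = 519.7957 mg
Stage 3: 18 mL/hr × 4 hr = 72 mL → 72 mL × 1.458462 mg/mL = 105.0092 mg
Total = 313.5692 + 519.7957 + 105.0092 = 938.3742 mg

938 mg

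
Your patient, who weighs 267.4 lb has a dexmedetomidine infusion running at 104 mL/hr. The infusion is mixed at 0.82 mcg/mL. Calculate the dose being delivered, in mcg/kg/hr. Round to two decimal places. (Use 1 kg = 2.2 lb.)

Weight = 267.4 lb ÷ 2.2 lb/kg = 121.5455 kg
Drug rate = 104 mL/hr × 0.82 mcg/mL = 85.28 mcg/hr
85.28 mcg/hr ÷ 121.5455 kg = 0.7016305 mcg/kg/hr

0.70 mcg/kg/hr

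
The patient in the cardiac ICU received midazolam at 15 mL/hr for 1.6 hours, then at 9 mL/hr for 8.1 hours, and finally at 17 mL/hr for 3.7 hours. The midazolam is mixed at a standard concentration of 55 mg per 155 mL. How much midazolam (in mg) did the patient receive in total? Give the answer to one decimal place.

56.7 mg

Concentration = 55 mg ÷ 155 mL = 0.3548387 mg/mL
Stage 1: 15 mL/hr × 1.6 hr = 24 mL → 24 mL × 0.3548387 mg/mL = 8.516129 mg
Stage 2: 9 mL/hr × 8.1 hr = 72.9 mL → 72.9 mL × 0.3548387 mg/mL = 25.86774 mg
Stage 3: 17 mL/hr × 3.7 hr = 62.9 mL → 62.9 mL × 0.3548387 mg/mL = 22.31935 mg
Total = 8.516129 + 25.86774 + 22.31935 = 56.70323 mg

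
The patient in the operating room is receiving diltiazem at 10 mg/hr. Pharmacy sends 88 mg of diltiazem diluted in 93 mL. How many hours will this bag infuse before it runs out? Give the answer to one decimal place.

Concentration = 88 mg ÷ 93 mL = 0.9462366 mg/mL
Rate = 10 mg/hr ÷ 0.9462366 mg/mL = 10.56818 mL/hr
Duration = 93 mL ÷ 10.56818 mL/hr = 8.8 hr

8.8 hours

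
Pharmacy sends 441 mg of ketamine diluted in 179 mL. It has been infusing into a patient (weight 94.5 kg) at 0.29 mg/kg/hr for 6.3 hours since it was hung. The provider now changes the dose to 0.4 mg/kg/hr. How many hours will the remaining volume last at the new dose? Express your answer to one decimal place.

Initial rate:
Dose = 0.29 mg/kg/hr × 94.5 kg = 27.405 mg/hr
Concentration = 441 mg ÷ 179 mL = 2.463687 mg/mL
Rate = 27.405 mg/hr ÷ 2.463687 mg/mL = 11.12357 mL/hr
Volume infused so far = 11.12357 mL/hr × 6.3 hr = 70.0785 mL
Volume remaining = 179 − 70.0785 = 108.9215 mL
New rate:
Dose = 0.4 mg/kg/hr × 94.5 kg = 37.8 mg/hr
Rate = 37.8 mg/hr ÷ 2.463687 mg/mL = 15.34286 mL/hr
Time remaining = 108.9215 mL ÷ 15.34286 mL/hr = 7.099167 hr

7.1 hours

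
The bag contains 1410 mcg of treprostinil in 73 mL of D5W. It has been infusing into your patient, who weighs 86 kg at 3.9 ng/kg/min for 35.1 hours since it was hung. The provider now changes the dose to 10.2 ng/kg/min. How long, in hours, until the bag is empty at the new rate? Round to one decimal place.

Initial rate:
Dose = 3.9 ng/kg/min × 86 kg = 335.4 ng/min
335.4 ng/min × 60 min/hr = 20124 ng/hr
Concentration = 1410 mcg ÷ 73 mL = 19.31507 mcg/mL = 19315.07 ng/mL
Rate = 20124 ng/hr ÷ 19315.07 ng/mL = 1.041881 mL/hr
Volume infused so far = 1.041881 mL/hr × 35.1 hr = 36.57002 mL
Volume remaining = 73 − 36.57002 = 36.42998 mL
New rate:
Dose = 10.2 ng/kg/min × 86 kg = 877.2 ng/min
877.2 ng/min × 60 min/hr = 52632 ng/hr
Rate = 52632 ng/hr ÷ 19315.07 ng/mL = 2.724919 mL/hr
Time remaining = 36.42998 mL ÷ 2.724919 mL/hr = 13.3692 hr

13.4 hours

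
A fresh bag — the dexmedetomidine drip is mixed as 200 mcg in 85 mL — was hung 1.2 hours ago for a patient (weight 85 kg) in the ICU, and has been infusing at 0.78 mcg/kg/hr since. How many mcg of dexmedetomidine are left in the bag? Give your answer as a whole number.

Dose = 0.78 mcg/kg/hr × 85 kg = 66.3 mcg/hr
Concentration = 200 mcg ÷ 85 mL = 2.352941 mcg/mL
Rate = 66.3 mcg/hr ÷ 2.352941 mcg/mL = 28.1775 mL/hr
Volume infused = 28.1775 mL/hr × 1.2 hr = 33.813 mL
Volume remaining = 85 − 33.813 = 51.187 mL
Drug remaining = 51.187 mL × 2.352941 mcg/mL = 120.44 mcg

120 mcg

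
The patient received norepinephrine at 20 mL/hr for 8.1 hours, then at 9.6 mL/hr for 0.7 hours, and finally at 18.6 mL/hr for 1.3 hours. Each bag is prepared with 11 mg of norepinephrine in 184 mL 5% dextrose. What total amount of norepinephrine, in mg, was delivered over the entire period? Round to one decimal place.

11.5 mg

Concentration = 11 mg ÷ 184 mL = 0.05978261 mg/mL
Stage 1: 20 mL/hr × 8.1 hr = 162 mL → 162 mL × 0.05978261 mg/mL = 9.684783 mg
Stage 2: 9.6 mL/hr × 0.7 hr = 6.72 mL → 6.72 mL × 0.05978261 mg/mL = 0.4017391 mg
Stage 3: 18.6 mL/hr × 1.3 hr = 24.18 mL → 24.18 mL × 0.05978261 mg/mL = 1.445543 mg
Total = 9.684783 + 0.4017391 + 1.445543 = 11.53207 mg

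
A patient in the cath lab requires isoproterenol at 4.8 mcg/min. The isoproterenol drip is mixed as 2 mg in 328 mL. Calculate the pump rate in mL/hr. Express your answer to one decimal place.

47.2 mL/hr

4.8 mcg/min × 60 min/hr = 288 mcg/hr
Concentration = 2 mg ÷ 328 mL = 0.006097561 mg/mL = 6.097561 mcg/mL
Rate = 288 mcg/hr ÷ 6.097561 mcg/mL = 47.232 mL/hr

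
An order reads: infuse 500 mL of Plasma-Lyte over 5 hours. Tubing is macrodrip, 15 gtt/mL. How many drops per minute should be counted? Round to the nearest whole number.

500 mL ÷ (5 hr × 60 = 300 min) = 1.666667 mL/min
1.666667 mL/min × 15 gtt/mL = 25 gtt/min

25 gtt/min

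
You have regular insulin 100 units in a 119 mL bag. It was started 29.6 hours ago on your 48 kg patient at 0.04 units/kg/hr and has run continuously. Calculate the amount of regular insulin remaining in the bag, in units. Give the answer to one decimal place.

43.2 units

Dose = 0.04 units/kg/hr × 48 kg = 1.92 units/hr
Concentration = 100 units ÷ 119 mL = 0.8403361 units/mL
Rate = 1.92 units/hr ÷ 0.8403361 units/mL = 2.2848 mL/hr
Volume infused = 2.2848 mL/hr × 29.6 hr = 67.63008 mL
Volume remaining = 119 − 67.63008 = 51.36992 mL
Drug remaining = 51.36992 mL × 0.8403361 units/mL = 43.168 units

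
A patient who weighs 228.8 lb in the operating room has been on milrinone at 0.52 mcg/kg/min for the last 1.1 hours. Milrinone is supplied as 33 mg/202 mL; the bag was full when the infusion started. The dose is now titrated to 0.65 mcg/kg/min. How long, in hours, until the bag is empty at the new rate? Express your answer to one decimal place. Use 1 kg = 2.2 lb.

Initial rate:
Weight = 228.8 lb ÷ 2.2 lb/kg = 104 kg
Dose = 0.52 mcg/kg/min × 104 kg = 54.08 mcg/min
54.08 mcg/min × 60 min/hr = 3244.8 mcg/hr
Concentration = 33 mg ÷ 202 mL = 0.1633663 mg/mL = 163.3663 mcg/mL
Rate = 3244.8 mcg/hr ÷ 163.3663 mcg/mL = 19.86211 mL/hr
Volume infused so far = 19.86211 mL/hr × 1.1 hr = 21.84832 mL
Volume remaining = 202 − 21.84832 = 180.1517 mL
New rate:
Dose = 0.65 mcg/kg/min × 104 kg = 67.6 mcg/min
67.6 mcg/min × 60 min/hr = 4056 mcg/hr
Rate = 4056 mcg/hr ÷ 163.3663 mcg/mL = 24.82764 mL/hr
Time remaining = 180.1517 mL ÷ 24.82764 mL/hr = 7.256095 hr

7.3 hours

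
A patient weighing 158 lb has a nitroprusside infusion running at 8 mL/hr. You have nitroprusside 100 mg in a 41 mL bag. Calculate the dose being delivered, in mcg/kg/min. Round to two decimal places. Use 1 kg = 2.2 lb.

Weight = 158 lb ÷ 2.2 lb/kg = 71.81818 kg
Concentration = 100 mg ÷ 41 mL = 2.439024 mg/mL = 2439.024 mcg/mL
Drug rate = 8 mL/hr × 2439.024 mcg/mL = 19512.2 mcg/hr
19512.2 mcg/hr ÷ 60 min/hr = 325.2033 mcg/min
325.2033 mcg/min ÷ 71.81818 kg = 4.528147 mcg/kg/min

4.53 mcg/kg/min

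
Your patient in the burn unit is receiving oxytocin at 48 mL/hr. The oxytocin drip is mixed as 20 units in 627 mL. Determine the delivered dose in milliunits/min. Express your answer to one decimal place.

25.5 milliunits/min

Concentration = 20 units ÷ 627 mL = 0.03189793 units/mL = 31.89793 milliunits/mL
Drug rate = 48 mL/hr × 31.89793 milliunits/mL = 1531.1 milliunits/hr
1531.1 milliunits/hr ÷ 60 min/hr = 25.51834 milliunits/min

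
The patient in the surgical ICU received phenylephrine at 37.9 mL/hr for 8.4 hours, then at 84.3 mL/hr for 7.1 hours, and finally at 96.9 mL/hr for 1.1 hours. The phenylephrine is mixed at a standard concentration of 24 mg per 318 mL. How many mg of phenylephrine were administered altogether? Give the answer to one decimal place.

Concentration = 24 mg ÷ 318 mL = 0.0754717 mg/mL
Stage 1: 37.9 mL/hr × 8.4 hr = 318.36 mL → 318.36 mL × 0.0754717 mg/mL = 24.02717 mg
Stage 2: 84.3 mL/hr × 7.1 hr = 598.53 mL → 598.53 mL × 0.0754717 mg/mL = 45.17208 mg
Stage 3: 96.9 mL/hr × 1.1 hr = 106.59 mL → 106.59 mL × 0.0754717 mg/mL = 8.044528 mg
Total = 24.02717 + 45.17208 + 8.044528 = 77.24377 mg

77.2 mg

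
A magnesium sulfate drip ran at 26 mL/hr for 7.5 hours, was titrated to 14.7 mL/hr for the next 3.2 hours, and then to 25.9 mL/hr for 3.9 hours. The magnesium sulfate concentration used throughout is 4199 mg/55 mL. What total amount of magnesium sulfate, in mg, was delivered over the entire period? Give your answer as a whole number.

Concentration = 4199 mg ÷ 55 mL = 76.34545 mg/mL
Stage 1: 26 mL/hr × 7.5 hr = 195 mL → 195 mL × 76.34545 mg/mL = 14887.36 mg
Stage 2: 14.7 mL/hr × 3.2 hr = 47.04 mL → 47.04 mL × 76.34545 mg/mL = 3591.29 mg
Stage 3: 25.9 mL/hr × 3.9 hr = 101.01 mL → 101.01 mL × 76.34545 mg/mL = 7711.654 mg
Total = 14887.36 + 3591.29 + 7711.654 = 26190.31 mg

26190 mg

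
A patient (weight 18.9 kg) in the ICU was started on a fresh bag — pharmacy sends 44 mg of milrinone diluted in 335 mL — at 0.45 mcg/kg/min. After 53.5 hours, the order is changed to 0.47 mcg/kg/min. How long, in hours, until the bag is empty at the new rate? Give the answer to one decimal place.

31.3 hours

Initial rate:
Dose = 0.45 mcg/kg/min × 18.9 kg = 8.505 mcg/min
8.505 mcg/min × 60 min/hr = 510.3 mcg/hr
Concentration = 44 mg ÷ 335 mL = 0.1313433 mg/mL = 131.3433 mcg/mL
Rate = 510.3 mcg/hr ÷ 131.3433 mcg/mL = 3.885239 mL/hr
Volume infused so far = 3.885239 mL/hr × 53.5 hr = 207.8603 mL
Volume remaining = 335 − 207.8603 = 127.1397 mL
New rate:
Dose = 0.47 mcg/kg/min × 18.9 kg = 8.883 mcg/min
8.883 mcg/min × 60 min/hr = 532.98 mcg/hr
Rate = 532.98 mcg/hr ÷ 131.3433 mcg/mL = 4.057916 mL/hr
Time remaining = 127.1397 mL ÷ 4.057916 mL/hr = 31.33129 hr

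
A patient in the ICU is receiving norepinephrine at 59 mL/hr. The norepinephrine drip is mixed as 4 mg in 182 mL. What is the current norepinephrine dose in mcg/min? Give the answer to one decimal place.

21.6 mcg/min

Concentration = 4 mg ÷ 182 mL = 0.02197802 mg/mL = 21.97802 mcg/mL
Drug rate = 59 mL/hr × 21.97802 mcg/mL = 1296.703 mcg/hr
1296.703 mcg/hr ÷ 60 min/hr = 21.61172 mcg/min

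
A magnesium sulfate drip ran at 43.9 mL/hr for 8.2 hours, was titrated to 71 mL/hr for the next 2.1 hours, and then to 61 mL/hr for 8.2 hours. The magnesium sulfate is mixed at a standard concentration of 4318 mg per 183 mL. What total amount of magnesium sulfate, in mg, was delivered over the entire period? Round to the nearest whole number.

23815 mg

Concentration = 4318 mg ÷ 183 mL = 23.59563 mg/mL
Stage 1: 43.9 mL/hr × 8.2 hr = 359.98 mL → 359.98 mL × 23.59563 mg/mL = 8493.954 mg
Stage 2: 71 mL/hr × 2.1 hr = 149.1 mL → 149.1 mL × 23.59563 mg/mL = 3518.108 mg
Stage 3: 61 mL/hr × 8.2 hr = 500.2 mL → 500.2 mL × 23.59563 mg/mL = 11802.53 mg
Total = 8493.954 + 3518.108 + 11802.53 = 23814.6 mg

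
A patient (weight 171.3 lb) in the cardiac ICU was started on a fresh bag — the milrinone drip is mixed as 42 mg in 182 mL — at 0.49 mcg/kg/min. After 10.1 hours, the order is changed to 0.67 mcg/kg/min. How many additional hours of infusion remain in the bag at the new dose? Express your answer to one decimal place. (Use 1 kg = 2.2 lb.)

Initial rate:
Weight = 171.3 lb ÷ 2.2 lb/kg = 77.86364 kg
Dose = 0.49 mcg/kg/min × 77.86364 kg = 38.15318 mcg/min
38.15318 mcg/min × 60 min/hr = 2289.191 mcg/hr
Concentration = 42 mg ÷ 182 mL = 0.2307692 mg/mL = 230.7692 mcg/mL
Rate = 2289.191 mcg/hr ÷ 230.7692 mcg/mL = 9.919827 mL/hr
Volume infused so far = 9.919827 mL/hr × 10.1 hr = 100.1903 mL
Volume remaining = 182 − 100.1903 = 81.80974 mL
New rate:
Dose = 0.67 mcg/kg/min × 77.86364 kg = 52.16864 mcg/min
52.16864 mcg/min × 60 min/hr = 3130.118 mcg/hr
Rate = 3130.118 mcg/hr ÷ 230.7692 mcg/mL = 13.56385 mL/hr
Time remaining = 81.80974 mL ÷ 13.56385 mL/hr = 6.031457 hr

6.0 hours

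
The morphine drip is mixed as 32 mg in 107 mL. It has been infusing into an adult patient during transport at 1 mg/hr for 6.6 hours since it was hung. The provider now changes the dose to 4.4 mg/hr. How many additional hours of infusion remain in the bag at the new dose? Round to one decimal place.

Initial rate:
Concentration = 32 mg ÷ 107 mL = 0.2990654 mg/mL
Rate = 1 mg/hr ÷ 0.2990654 mg/mL = 3.34375 mL/hr
Volume infused so far = 3.34375 mL/hr × 6.6 hr = 22.06875 mL
Volume remaining = 107 − 22.06875 = 84.93125 mL
New rate:
Rate = 4.4 mg/hr ÷ 0.2990654 mg/mL = 14.7125 mL/hr
Time remaining = 84.93125 mL ÷ 14.7125 mL/hr = 5.772727 hr

5.8 hours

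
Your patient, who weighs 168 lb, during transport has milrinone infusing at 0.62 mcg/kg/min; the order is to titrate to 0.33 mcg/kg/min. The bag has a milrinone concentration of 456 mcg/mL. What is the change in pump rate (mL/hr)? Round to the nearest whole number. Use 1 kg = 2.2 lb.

At the current dose:
Weight = 168 lb ÷ 2.2 lb/kg = 76.36364 kg
Dose = 0.62 mcg/kg/min × 76.36364 kg = 47.34545 mcg/min
47.34545 mcg/min × 60 min/hr = 2840.727 mcg/hr
Rate = 2840.727 mcg/hr ÷ 456 mcg/mL = 6.229665 mL/hr
At the new dose:
Dose = 0.33 mcg/kg/min × 76.36364 kg = 25.2 mcg/min
25.2 mcg/min × 60 min/hr = 1512 mcg/hr
Rate = 1512 mcg/hr ÷ 456 mcg/mL = 3.315789 mL/hr
Change = 3.315789 − 6.229665 = -2.913876 mL/hr → 2.913876 mL/hr decrease

3 mL/hr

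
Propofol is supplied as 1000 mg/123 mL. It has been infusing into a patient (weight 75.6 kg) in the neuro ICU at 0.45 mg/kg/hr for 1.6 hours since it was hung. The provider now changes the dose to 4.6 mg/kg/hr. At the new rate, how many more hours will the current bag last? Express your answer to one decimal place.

2.7 hours

Initial rate:
Dose = 0.45 mg/kg/hr × 75.6 kg = 34.02 mg/hr
Concentration = 1000 mg ÷ 123 mL = 8.130081 mg/mL
Rate = 34.02 mg/hr ÷ 8.130081 mg/mL = 4.18446 mL/hr
Volume infused so far = 4.18446 mL/hr × 1.6 hr = 6.695136 mL
Volume remaining = 123 − 6.695136 = 116.3049 mL
New rate:
Dose = 4.6 mg/kg/hr × 75.6 kg = 347.76 mg/hr
Rate = 347.76 mg/hr ÷ 8.130081 mg/mL = 42.77448 mL/hr
Time remaining = 116.3049 mL ÷ 42.77448 mL/hr = 2.719025 hr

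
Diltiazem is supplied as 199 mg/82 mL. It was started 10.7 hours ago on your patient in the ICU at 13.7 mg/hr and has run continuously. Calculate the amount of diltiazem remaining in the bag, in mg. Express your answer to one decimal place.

Concentration = 199 mg ÷ 82 mL = 2.426829 mg/mL
Rate = 13.7 mg/hr ÷ 2.426829 mg/mL = 5.645226 mL/hr
Volume infused = 5.645226 mL/hr × 10.7 hr = 60.40392 mL
Volume remaining = 82 − 60.40392 = 21.59608 mL
Drug remaining = 21.59608 mL × 2.426829 mg/mL = 52.41 mg

52.4 mg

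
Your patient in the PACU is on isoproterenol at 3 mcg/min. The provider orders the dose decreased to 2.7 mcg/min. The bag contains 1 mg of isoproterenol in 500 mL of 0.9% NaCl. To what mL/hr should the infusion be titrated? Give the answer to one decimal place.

81.0 mL/hr

2.7 mcg/min × 60 min/hr = 162 mcg/hr
Concentration = 1 mg ÷ 500 mL = 0.002 mg/mL = 2 mcg/mL
Rate = 162 mcg/hr ÷ 2 mcg/mL = 81 mL/hr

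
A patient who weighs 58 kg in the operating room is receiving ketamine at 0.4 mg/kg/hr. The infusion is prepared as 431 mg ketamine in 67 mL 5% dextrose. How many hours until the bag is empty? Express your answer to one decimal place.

18.6 hours

Dose = 0.4 mg/kg/hr × 58 kg = 23.2 mg/hr
Concentration = 431 mg ÷ 67 mL = 6.432836 mg/mL
Rate = 23.2 mg/hr ÷ 6.432836 mg/mL = 3.606497 mL/hr
Duration = 67 mL ÷ 3.606497 mL/hr = 18.57759 hr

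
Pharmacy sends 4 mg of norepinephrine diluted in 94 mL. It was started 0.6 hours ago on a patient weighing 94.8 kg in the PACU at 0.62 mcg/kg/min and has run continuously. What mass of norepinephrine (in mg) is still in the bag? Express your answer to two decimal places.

Dose = 0.62 mcg/kg/min × 94.8 kg = 58.776 mcg/min
58.776 mcg/min × 60 min/hr = 3526.56 mcg/hr
Concentration = 4 mg ÷ 94 mL = 0.04255319 mg/mL = 42.55319 mcg/mL
Rate = 3526.56 mcg/hr ÷ 42.55319 mcg/mL = 82.87416 mL/hr
Volume infused = 82.87416 mL/hr × 0.6 hr = 49.7245 mL
Volume remaining = 94 − 49.7245 = 44.2755 mL
Drug remaining = 44.2755 mL × 42.55319 mcg/mL = 1884.064 mcg = 1.884064 mg

1.88 mg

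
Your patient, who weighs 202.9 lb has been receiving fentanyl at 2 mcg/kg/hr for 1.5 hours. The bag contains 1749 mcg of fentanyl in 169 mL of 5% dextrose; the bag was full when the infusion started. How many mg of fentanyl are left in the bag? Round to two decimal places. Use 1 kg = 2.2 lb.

1.47 mg

Weight = 202.9 lb ÷ 2.2 lb/kg = 92.22727 kg
Dose = 2 mcg/kg/hr × 92.22727 kg = 184.4545 mcg/hr
Concentration = 1749 mcg ÷ 169 mL = 10.34911 mcg/mL
Rate = 184.4545 mcg/hr ÷ 10.34911 mcg/mL = 17.82322 mL/hr
Volume infused = 17.82322 mL/hr × 1.5 hr = 26.73484 mL
Volume remaining = 169 − 26.73484 = 142.2652 mL
Drug remaining = 142.2652 mL × 10.34911 mcg/mL = 1472.318 mcg = 1.472318 mg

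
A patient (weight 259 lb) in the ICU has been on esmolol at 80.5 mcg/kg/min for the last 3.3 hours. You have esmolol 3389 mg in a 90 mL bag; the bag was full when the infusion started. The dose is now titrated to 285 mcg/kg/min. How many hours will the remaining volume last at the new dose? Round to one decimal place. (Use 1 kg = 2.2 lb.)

Initial rate:
Weight = 259 lb ÷ 2.2 lb/kg = 117.7273 kg
Dose = 80.5 mcg/kg/min × 117.7273 kg = 9477.045 mcg/min
9477.045 mcg/min × 60 min/hr = 568622.7 mcg/hr
Concentration = 3389 mg ÷ 90 mL = 37.65556 mg/mL = 37655.56 mcg/mL
Rate = 568622.7 mcg/hr ÷ 37655.56 mcg/mL = 15.10063 mL/hr
Volume infused so far = 15.10063 mL/hr × 3.3 hr = 49.83209 mL
Volume remaining = 90 − 49.83209 = 40.16791 mL
New rate:
Dose = 285 mcg/kg/min × 117.7273 kg = 33552.27 mcg/min
33552.27 mcg/min × 60 min/hr = 2013136 mcg/hr
Rate = 2013136 mcg/hr ÷ 37655.56 mcg/mL = 53.46187 mL/hr
Time remaining = 40.16791 mL ÷ 53.46187 mL/hr = 0.7513376 hr

0.8 hours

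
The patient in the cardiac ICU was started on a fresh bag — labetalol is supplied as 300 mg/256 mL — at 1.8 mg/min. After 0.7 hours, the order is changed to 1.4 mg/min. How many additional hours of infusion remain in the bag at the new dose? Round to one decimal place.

Initial rate:
1.8 mg/min × 60 min/hr = 108 mg/hr
Concentration = 300 mg ÷ 256 mL = 1.171875 mg/mL
Rate = 108 mg/hr ÷ 1.171875 mg/mL = 92.16 mL/hr
Volume infused so far = 92.16 mL/hr × 0.7 hr = 64.512 mL
Volume remaining = 256 − 64.512 = 191.488 mL
New rate:
1.4 mg/min × 60 min/hr = 84 mg/hr
Rate = 84 mg/hr ÷ 1.171875 mg/mL = 71.68 mL/hr
Time remaining = 191.488 mL ÷ 71.68 mL/hr = 2.671429 hr

2.7 hours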